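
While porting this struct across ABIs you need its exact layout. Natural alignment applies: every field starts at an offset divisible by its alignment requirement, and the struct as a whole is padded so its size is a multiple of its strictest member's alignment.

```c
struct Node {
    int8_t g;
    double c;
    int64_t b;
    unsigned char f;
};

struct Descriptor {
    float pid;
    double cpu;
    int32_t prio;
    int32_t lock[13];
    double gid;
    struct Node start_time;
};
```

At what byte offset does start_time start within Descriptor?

80

Node: 0..1  g  (1B, 1-aligned); 1..8  -- padding (7B); 8..16  c  (8B, 8-aligned); 16..24  b  (8B, 8-aligned); 24..25  f  (1B, 1-aligned); 25..32  -- tail padding (7B); sizeof = 32, alignof = 8
0..4  pid  (4B, 4-aligned)
4..8  -- padding (4B)
8..16  cpu  (8B, 8-aligned)
16..20  prio  (4B, 4-aligned)
20..72  lock  (52B, 4-aligned)
72..80  gid  (8B, 8-aligned)
80..112  start_time  (32B, 8-aligned)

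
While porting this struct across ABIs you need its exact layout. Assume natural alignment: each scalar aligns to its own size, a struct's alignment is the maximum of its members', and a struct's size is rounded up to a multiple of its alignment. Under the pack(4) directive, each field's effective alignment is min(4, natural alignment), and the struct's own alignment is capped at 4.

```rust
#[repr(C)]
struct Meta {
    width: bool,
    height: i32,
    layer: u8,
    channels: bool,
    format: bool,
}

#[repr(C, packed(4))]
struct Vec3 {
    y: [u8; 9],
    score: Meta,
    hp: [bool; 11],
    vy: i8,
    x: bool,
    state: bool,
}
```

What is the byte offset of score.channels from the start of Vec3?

21

Meta: width at 0 (size 1, align 1) → ends 1; pad 3 to align 4 for height; height at 4 (size 4, align 4) → ends 8; layer at 8 (size 1, align 1) → ends 9; channels at 9 (size 1, align 1) → ends 10; format at 10 (size 1, align 1) → ends 11; tail pad 1 to reach multiple of 4; total 12 bytes, alignment 4
y at 0 (size 9, align 1) → ends 9
pad 3 to align 4 for score
score at 12 (size 12, align 4) → ends 24
within Meta: channels at 9
12 + 9 = 21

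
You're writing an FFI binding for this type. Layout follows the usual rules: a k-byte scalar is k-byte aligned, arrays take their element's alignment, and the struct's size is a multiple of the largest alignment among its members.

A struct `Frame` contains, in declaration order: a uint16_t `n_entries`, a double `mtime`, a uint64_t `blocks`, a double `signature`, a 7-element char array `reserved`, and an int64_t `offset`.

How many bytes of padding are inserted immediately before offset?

1

0..2  n_entries  (2B, 2-aligned)
2..8  -- padding (6B)
8..16  mtime  (8B, 8-aligned)
16..24  blocks  (8B, 8-aligned)
24..32  signature  (8B, 8-aligned)
32..39  reserved  (7B, 1-aligned)
39..40  -- padding (1B)
40..48  offset  (8B, 8-aligned)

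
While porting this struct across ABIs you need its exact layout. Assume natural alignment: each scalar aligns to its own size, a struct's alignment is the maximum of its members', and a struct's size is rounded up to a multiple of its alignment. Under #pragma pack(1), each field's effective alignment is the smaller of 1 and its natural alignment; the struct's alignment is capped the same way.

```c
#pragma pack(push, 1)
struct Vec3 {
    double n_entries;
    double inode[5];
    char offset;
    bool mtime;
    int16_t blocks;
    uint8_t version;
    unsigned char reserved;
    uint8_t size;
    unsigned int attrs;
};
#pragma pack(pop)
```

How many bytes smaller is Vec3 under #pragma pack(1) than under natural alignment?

5

natural layout:
  n_entries at 0 (size 8, align 8) → ends 8
  inode at 8 (size 40, align 8) → ends 48
  offset at 48 (size 1, align 1) → ends 49
  mtime at 49 (size 1, align 1) → ends 50
  blocks at 50 (size 2, align 2) → ends 52
  version at 52 (size 1, align 1) → ends 53
  reserved at 53 (size 1, align 1) → ends 54
  size at 54 (size 1, align 1) → ends 55
  pad 1 to align 4 for attrs
  attrs at 56 (size 4, align 4) → ends 60
  tail pad 4 to reach multiple of 8
  total 64 bytes, alignment 8
packed(1) layout:
  n_entries at 0 (size 8, align 1) → ends 8
  inode at 8 (size 40, align 1) → ends 48
  offset at 48 (size 1, align 1) → ends 49
  mtime at 49 (size 1, align 1) → ends 50
  blocks at 50 (size 2, align 1) → ends 52
  version at 52 (size 1, align 1) → ends 53
  reserved at 53 (size 1, align 1) → ends 54
  size at 54 (size 1, align 1) → ends 55
  attrs at 55 (size 4, align 1) → ends 59
  total 59 bytes, alignment 1
64 − 59 = 5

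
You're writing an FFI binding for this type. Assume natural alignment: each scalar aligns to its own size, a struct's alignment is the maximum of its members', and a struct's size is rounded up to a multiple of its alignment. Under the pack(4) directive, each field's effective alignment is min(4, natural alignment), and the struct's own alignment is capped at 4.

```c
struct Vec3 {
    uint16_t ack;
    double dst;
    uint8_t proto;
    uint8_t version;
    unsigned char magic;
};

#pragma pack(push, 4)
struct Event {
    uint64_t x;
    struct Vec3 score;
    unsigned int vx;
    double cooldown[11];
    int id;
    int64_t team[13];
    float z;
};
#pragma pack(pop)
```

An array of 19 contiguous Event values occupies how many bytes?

Vec3: ack at 0 (size 2, align 2) → ends 2; pad 6 to align 8 for dst; dst at 8 (size 8, align 8) → ends 16; proto at 16 (size 1, align 1) → ends 17; version at 17 (size 1, align 1) → ends 18; magic at 18 (size 1, align 1) → ends 19; tail pad 5 to reach multiple of 8; total 24 bytes, alignment 8
x at 0 (size 8, align 4) → ends 8
score at 8 (size 24, align 4) → ends 32
vx at 32 (size 4, align 4) → ends 36
cooldown at 36 (size 88, align 4) → ends 124
id at 124 (size 4, align 4) → ends 128
team at 128 (size 104, align 4) → ends 232
z at 232 (size 4, align 4) → ends 236
total 236 bytes, alignment 4
array of 19: 19 × 236 = 4484

4484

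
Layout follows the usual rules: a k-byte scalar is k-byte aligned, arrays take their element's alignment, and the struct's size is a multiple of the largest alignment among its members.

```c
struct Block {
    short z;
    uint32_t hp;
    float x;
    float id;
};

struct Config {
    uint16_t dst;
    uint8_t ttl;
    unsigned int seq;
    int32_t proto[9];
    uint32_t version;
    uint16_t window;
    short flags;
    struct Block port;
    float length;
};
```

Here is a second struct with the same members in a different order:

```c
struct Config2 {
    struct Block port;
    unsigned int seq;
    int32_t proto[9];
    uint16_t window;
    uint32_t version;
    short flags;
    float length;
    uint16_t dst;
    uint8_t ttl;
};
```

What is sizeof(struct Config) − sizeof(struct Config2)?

-4

Block: z at 0 (size 2, align 2) → ends 2; pad 2 to align 4 for hp; hp at 4 (size 4, align 4) → ends 8; x at 8 (size 4, align 4) → ends 12; id at 12 (size 4, align 4) → ends 16; total 16 bytes, alignment 4
dst at 0 (size 2, align 2) → ends 2
ttl at 2 (size 1, align 1) → ends 3
pad 1 to align 4 for seq
seq at 4 (size 4, align 4) → ends 8
proto at 8 (size 36, align 4) → ends 44
version at 44 (size 4, align 4) → ends 48
window at 48 (size 2, align 2) → ends 50
flags at 50 (size 2, align 2) → ends 52
port at 52 (size 16, align 4) → ends 68
length at 68 (size 4, align 4) → ends 72
total 72 bytes, alignment 4
— Config2 —
port at 0 (size 16, align 4) → ends 16
seq at 16 (size 4, align 4) → ends 20
proto at 20 (size 36, align 4) → ends 56
window at 56 (size 2, align 2) → ends 58
pad 2 to align 4 for version
version at 60 (size 4, align 4) → ends 64
flags at 64 (size 2, align 2) → ends 66
pad 2 to align 4 for length
length at 68 (size 4, align 4) → ends 72
dst at 72 (size 2, align 2) → ends 74
ttl at 74 (size 1, align 1) → ends 75
tail pad 1 to reach multiple of 4
total 76 bytes, alignment 4
72 − 76 = -4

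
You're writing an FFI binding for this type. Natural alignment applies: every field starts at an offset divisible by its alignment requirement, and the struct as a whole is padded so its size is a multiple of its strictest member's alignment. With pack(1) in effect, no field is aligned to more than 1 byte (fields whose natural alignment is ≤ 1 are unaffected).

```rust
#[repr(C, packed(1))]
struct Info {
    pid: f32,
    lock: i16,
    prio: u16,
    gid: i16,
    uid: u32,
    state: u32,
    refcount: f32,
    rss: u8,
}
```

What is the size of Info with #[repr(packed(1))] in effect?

23

0..4  pid  (4B, 1-aligned)
4..6  lock  (2B, 1-aligned)
6..8  prio  (2B, 1-aligned)
8..10  gid  (2B, 1-aligned)
10..14  uid  (4B, 1-aligned)
14..18  state  (4B, 1-aligned)
18..22  refcount  (4B, 1-aligned)
22..23  rss  (1B, 1-aligned)
sizeof = 23, alignof = 1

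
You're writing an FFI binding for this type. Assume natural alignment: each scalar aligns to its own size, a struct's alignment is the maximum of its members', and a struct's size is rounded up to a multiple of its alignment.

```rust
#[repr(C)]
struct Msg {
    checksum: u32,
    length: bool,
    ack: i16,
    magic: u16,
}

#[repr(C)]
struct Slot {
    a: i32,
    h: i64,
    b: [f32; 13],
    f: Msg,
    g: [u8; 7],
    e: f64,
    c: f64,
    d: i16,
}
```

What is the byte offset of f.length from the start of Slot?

Msg: checksum at 0 (size 4, align 4) → ends 4; length at 4 (size 1, align 1) → ends 5; pad 1 to align 2 for ack; ack at 6 (size 2, align 2) → ends 8; magic at 8 (size 2, align 2) → ends 10; tail pad 2 to reach multiple of 4; total 12 bytes, alignment 4
a at 0 (size 4, align 4) → ends 4
pad 4 to align 8 for h
h at 8 (size 8, align 8) → ends 16
b at 16 (size 52, align 4) → ends 68
f at 68 (size 12, align 4) → ends 80
within Msg: length at 4
68 + 4 = 72

72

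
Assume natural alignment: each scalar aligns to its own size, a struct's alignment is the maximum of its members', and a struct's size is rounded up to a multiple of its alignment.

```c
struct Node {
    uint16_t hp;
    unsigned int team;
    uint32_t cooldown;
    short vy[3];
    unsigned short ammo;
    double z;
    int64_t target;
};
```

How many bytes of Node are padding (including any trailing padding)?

6

0..2  hp  (2B, 2-aligned)
2..4  -- padding (2B)
4..8  team  (4B, 4-aligned)
8..12  cooldown  (4B, 4-aligned)
12..18  vy  (6B, 2-aligned)
18..20  ammo  (2B, 2-aligned)
20..24  -- padding (4B)
24..32  z  (8B, 8-aligned)
32..40  target  (8B, 8-aligned)
sizeof = 40, alignof = 8
data bytes 34, size 40 → padding 6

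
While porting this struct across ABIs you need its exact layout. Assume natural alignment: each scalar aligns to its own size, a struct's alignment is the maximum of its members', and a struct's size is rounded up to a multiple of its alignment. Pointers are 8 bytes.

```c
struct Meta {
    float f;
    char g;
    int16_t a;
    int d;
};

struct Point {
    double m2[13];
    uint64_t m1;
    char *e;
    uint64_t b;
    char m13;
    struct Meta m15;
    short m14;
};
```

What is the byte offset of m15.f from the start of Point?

132

Meta: f at 0 (size 4, align 4) → ends 4; g at 4 (size 1, align 1) → ends 5; pad 1 to align 2 for a; a at 6 (size 2, align 2) → ends 8; d at 8 (size 4, align 4) → ends 12; total 12 bytes, alignment 4
m2 at 0 (size 104, align 8) → ends 104
m1 at 104 (size 8, align 8) → ends 112
e at 112 (size 8, align 8) → ends 120
b at 120 (size 8, align 8) → ends 128
m13 at 128 (size 1, align 1) → ends 129
pad 3 to align 4 for m15
m15 at 132 (size 12, align 4) → ends 144
within Meta: f at 0
132 + 0 = 132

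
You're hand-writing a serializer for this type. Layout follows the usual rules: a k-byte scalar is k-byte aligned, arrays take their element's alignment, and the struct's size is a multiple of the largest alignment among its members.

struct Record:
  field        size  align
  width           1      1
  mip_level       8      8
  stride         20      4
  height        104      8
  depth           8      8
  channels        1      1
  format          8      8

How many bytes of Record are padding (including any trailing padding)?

width at 0 (size 1, align 1) → ends 1
pad 7 to align 8 for mip_level
mip_level at 8 (size 8, align 8) → ends 16
stride at 16 (size 20, align 4) → ends 36
pad 4 to align 8 for height
height at 40 (size 104, align 8) → ends 144
depth at 144 (size 8, align 8) → ends 152
channels at 152 (size 1, align 1) → ends 153
pad 7 to align 8 for format
format at 160 (size 8, align 8) → ends 168
total 168 bytes, alignment 8
data bytes 150, size 168 → padding 18

18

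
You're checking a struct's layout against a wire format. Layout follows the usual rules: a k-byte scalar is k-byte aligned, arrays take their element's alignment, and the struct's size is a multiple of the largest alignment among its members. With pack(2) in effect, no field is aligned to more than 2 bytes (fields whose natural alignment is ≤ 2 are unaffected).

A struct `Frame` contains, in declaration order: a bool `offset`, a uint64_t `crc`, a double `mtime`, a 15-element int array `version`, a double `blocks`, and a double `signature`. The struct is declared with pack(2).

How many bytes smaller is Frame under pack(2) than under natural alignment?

10

natural layout:
  0..1  offset  (1B, 1-aligned)
  1..8  -- padding (7B)
  8..16  crc  (8B, 8-aligned)
  16..24  mtime  (8B, 8-aligned)
  24..84  version  (60B, 4-aligned)
  84..88  -- padding (4B)
  88..96  blocks  (8B, 8-aligned)
  96..104  signature  (8B, 8-aligned)
  sizeof = 104, alignof = 8
packed(2) layout:
  0..1  offset  (1B, 1-aligned)
  1..2  -- padding (1B)
  2..10  crc  (8B, 2-aligned)
  10..18  mtime  (8B, 2-aligned)
  18..78  version  (60B, 2-aligned)
  78..86  blocks  (8B, 2-aligned)
  86..94  signature  (8B, 2-aligned)
  sizeof = 94, alignof = 2
104 − 94 = 10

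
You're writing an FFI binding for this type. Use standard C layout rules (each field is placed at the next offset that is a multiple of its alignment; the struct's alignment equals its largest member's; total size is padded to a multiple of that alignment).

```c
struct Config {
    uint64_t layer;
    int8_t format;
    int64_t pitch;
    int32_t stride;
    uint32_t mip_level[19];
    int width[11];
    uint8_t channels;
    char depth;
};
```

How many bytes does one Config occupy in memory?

152 bytes

layer at 0 (size 8, align 8) → ends 8
format at 8 (size 1, align 1) → ends 9
pad 7 to align 8 for pitch
pitch at 16 (size 8, align 8) → ends 24
stride at 24 (size 4, align 4) → ends 28
mip_level at 28 (size 76, align 4) → ends 104
width at 104 (size 44, align 4) → ends 148
channels at 148 (size 1, align 1) → ends 149
depth at 149 (size 1, align 1) → ends 150
tail pad 2 to reach multiple of 8
total 152 bytes, alignment 8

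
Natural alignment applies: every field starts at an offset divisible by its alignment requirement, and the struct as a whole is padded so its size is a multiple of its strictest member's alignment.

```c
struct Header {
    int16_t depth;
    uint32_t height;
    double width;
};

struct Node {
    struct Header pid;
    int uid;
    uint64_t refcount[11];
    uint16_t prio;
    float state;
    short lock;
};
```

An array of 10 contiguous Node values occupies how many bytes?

Header: depth at 0 (size 2, align 2) → ends 2; pad 2 to align 4 for height; height at 4 (size 4, align 4) → ends 8; width at 8 (size 8, align 8) → ends 16; total 16 bytes, alignment 8
pid at 0 (size 16, align 8) → ends 16
uid at 16 (size 4, align 4) → ends 20
pad 4 to align 8 for refcount
refcount at 24 (size 88, align 8) → ends 112
prio at 112 (size 2, align 2) → ends 114
pad 2 to align 4 for state
state at 116 (size 4, align 4) → ends 120
lock at 120 (size 2, align 2) → ends 122
tail pad 6 to reach multiple of 8
total 128 bytes, alignment 8
array of 10: 10 × 128 = 1280

1280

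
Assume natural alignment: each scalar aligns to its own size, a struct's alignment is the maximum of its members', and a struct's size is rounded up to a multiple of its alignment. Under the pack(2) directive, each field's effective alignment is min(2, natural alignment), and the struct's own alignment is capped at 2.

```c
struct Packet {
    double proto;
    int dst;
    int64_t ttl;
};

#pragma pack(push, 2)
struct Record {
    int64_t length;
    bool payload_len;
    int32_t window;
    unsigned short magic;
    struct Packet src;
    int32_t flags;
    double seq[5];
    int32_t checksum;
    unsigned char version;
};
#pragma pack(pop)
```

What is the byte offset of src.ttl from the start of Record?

32

Packet: 0..8  proto  (8B, 8-aligned); 8..12  dst  (4B, 4-aligned); 12..16  -- padding (4B); 16..24  ttl  (8B, 8-aligned); sizeof = 24, alignof = 8
0..8  length  (8B, 2-aligned)
8..9  payload_len  (1B, 1-aligned)
9..10  -- padding (1B)
10..14  window  (4B, 2-aligned)
14..16  magic  (2B, 2-aligned)
16..40  src  (24B, 2-aligned)
within Packet: ttl at 16
16 + 16 = 32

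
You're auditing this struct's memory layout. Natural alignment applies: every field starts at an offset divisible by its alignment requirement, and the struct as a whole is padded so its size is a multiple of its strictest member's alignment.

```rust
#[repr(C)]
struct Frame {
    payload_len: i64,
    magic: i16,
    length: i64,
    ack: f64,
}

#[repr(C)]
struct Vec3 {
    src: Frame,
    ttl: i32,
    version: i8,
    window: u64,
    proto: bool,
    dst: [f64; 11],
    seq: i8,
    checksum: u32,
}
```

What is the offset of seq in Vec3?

144

Frame: payload_len at 0 (size 8, align 8) → ends 8; magic at 8 (size 2, align 2) → ends 10; pad 6 to align 8 for length; length at 16 (size 8, align 8) → ends 24; ack at 24 (size 8, align 8) → ends 32; total 32 bytes, alignment 8
src at 0 (size 32, align 8) → ends 32
ttl at 32 (size 4, align 4) → ends 36
version at 36 (size 1, align 1) → ends 37
pad 3 to align 8 for window
window at 40 (size 8, align 8) → ends 48
proto at 48 (size 1, align 1) → ends 49
pad 7 to align 8 for dst
dst at 56 (size 88, align 8) → ends 144
seq at 144 (size 1, align 1) → ends 145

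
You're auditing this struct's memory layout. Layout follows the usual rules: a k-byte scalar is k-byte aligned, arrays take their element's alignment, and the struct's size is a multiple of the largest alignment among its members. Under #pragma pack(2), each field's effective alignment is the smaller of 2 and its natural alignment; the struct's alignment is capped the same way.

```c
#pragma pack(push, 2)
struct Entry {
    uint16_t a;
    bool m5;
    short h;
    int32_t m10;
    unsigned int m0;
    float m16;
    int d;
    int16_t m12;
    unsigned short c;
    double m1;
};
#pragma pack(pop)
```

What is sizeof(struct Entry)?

0..2  a  (2B, 2-aligned)
2..3  m5  (1B, 1-aligned)
3..4  -- padding (1B)
4..6  h  (2B, 2-aligned)
6..10  m10  (4B, 2-aligned)
10..14  m0  (4B, 2-aligned)
14..18  m16  (4B, 2-aligned)
18..22  d  (4B, 2-aligned)
22..24  m12  (2B, 2-aligned)
24..26  c  (2B, 2-aligned)
26..34  m1  (8B, 2-aligned)
sizeof = 34, alignof = 2

34 bytes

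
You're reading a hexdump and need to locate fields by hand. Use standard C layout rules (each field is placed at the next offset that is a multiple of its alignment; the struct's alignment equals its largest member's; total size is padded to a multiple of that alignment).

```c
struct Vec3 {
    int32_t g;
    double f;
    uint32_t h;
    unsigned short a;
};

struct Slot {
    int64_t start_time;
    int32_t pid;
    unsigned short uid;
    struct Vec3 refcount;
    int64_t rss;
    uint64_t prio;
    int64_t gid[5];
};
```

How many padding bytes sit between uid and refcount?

Vec3: 0..4  g  (4B, 4-aligned); 4..8  -- padding (4B); 8..16  f  (8B, 8-aligned); 16..20  h  (4B, 4-aligned); 20..22  a  (2B, 2-aligned); 22..24  -- tail padding (2B); sizeof = 24, alignof = 8
0..8  start_time  (8B, 8-aligned)
8..12  pid  (4B, 4-aligned)
12..14  uid  (2B, 2-aligned)
14..16  -- padding (2B)
16..40  refcount  (24B, 8-aligned)

2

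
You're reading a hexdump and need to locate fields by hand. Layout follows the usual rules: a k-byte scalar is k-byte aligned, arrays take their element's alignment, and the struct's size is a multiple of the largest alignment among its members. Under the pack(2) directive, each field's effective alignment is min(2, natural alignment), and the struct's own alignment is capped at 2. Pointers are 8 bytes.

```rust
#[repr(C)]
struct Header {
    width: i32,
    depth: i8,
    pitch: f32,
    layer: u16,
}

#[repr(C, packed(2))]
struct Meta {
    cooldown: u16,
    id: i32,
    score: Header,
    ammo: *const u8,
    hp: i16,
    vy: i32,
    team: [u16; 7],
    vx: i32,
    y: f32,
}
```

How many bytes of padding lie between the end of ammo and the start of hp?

0

Header: width at 0 (size 4, align 4) → ends 4; depth at 4 (size 1, align 1) → ends 5; pad 3 to align 4 for pitch; pitch at 8 (size 4, align 4) → ends 12; layer at 12 (size 2, align 2) → ends 14; tail pad 2 to reach multiple of 4; total 16 bytes, alignment 4
cooldown at 0 (size 2, align 2) → ends 2
id at 2 (size 4, align 2) → ends 6
score at 6 (size 16, align 2) → ends 22
ammo at 22 (size 8, align 2) → ends 30
hp at 30 (size 2, align 2) → ends 32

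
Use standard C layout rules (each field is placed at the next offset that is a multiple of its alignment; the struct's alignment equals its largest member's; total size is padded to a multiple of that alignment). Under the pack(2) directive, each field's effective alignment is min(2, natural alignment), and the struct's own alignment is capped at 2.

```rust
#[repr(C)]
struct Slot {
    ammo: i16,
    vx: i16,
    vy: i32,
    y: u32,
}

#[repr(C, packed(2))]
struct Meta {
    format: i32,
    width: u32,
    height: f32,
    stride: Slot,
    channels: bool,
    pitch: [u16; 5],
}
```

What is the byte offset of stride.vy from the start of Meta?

16

Slot: ammo at 0 (size 2, align 2) → ends 2; vx at 2 (size 2, align 2) → ends 4; vy at 4 (size 4, align 4) → ends 8; y at 8 (size 4, align 4) → ends 12; total 12 bytes, alignment 4
format at 0 (size 4, align 2) → ends 4
width at 4 (size 4, align 2) → ends 8
height at 8 (size 4, align 2) → ends 12
stride at 12 (size 12, align 2) → ends 24
within Slot: vy at 4
12 + 4 = 16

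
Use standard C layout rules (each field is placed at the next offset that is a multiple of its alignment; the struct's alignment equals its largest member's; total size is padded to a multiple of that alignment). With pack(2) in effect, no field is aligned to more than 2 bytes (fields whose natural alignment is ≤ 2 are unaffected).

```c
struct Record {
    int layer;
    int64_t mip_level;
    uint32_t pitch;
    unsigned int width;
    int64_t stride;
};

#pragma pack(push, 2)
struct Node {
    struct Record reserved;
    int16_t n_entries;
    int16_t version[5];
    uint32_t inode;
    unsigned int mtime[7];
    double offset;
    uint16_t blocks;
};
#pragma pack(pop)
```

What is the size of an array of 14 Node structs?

Record: layer at 0 (size 4, align 4) → ends 4; pad 4 to align 8 for mip_level; mip_level at 8 (size 8, align 8) → ends 16; pitch at 16 (size 4, align 4) → ends 20; width at 20 (size 4, align 4) → ends 24; stride at 24 (size 8, align 8) → ends 32; total 32 bytes, alignment 8
reserved at 0 (size 32, align 2) → ends 32
n_entries at 32 (size 2, align 2) → ends 34
version at 34 (size 10, align 2) → ends 44
inode at 44 (size 4, align 2) → ends 48
mtime at 48 (size 28, align 2) → ends 76
offset at 76 (size 8, align 2) → ends 84
blocks at 84 (size 2, align 2) → ends 86
total 86 bytes, alignment 2
array of 14: 14 × 86 = 1204

1204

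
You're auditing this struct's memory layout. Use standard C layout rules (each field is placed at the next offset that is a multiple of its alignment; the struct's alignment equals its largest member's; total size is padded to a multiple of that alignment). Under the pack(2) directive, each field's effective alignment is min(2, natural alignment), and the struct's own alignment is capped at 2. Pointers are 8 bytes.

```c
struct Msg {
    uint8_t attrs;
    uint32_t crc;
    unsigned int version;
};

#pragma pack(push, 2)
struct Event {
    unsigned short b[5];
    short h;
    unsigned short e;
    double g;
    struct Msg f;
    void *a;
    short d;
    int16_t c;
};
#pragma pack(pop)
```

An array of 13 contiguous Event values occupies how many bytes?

598

Msg: @0: attrs [1B, align 1] → 1; +3 pad (align 4); @4: crc [4B, align 4] → 8; @8: version [4B, align 4] → 12; size 12, align 4
@0: b [10B, align 2] → 10
@10: h [2B, align 2] → 12
@12: e [2B, align 2] → 14
@14: g [8B, align 2] → 22
@22: f [12B, align 2] → 34
@34: a [8B, align 2] → 42
@42: d [2B, align 2] → 44
@44: c [2B, align 2] → 46
size 46, align 2
array of 13: 13 × 46 = 598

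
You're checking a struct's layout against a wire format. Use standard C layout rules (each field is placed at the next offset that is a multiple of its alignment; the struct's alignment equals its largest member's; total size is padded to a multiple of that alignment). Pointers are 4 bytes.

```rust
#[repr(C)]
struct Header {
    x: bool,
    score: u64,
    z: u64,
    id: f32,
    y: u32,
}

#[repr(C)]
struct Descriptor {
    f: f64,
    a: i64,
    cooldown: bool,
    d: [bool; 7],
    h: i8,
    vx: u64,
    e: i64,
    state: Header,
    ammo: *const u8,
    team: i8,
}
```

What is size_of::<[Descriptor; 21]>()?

Header: x at 0 (size 1, align 1) → ends 1; pad 7 to align 8 for score; score at 8 (size 8, align 8) → ends 16; z at 16 (size 8, align 8) → ends 24; id at 24 (size 4, align 4) → ends 28; y at 28 (size 4, align 4) → ends 32; total 32 bytes, alignment 8
f at 0 (size 8, align 8) → ends 8
a at 8 (size 8, align 8) → ends 16
cooldown at 16 (size 1, align 1) → ends 17
d at 17 (size 7, align 1) → ends 24
h at 24 (size 1, align 1) → ends 25
pad 7 to align 8 for vx
vx at 32 (size 8, align 8) → ends 40
e at 40 (size 8, align 8) → ends 48
state at 48 (size 32, align 8) → ends 80
ammo at 80 (size 4, align 4) → ends 84
team at 84 (size 1, align 1) → ends 85
tail pad 3 to reach multiple of 8
total 88 bytes, alignment 8
array of 21: 21 × 88 = 1848

1848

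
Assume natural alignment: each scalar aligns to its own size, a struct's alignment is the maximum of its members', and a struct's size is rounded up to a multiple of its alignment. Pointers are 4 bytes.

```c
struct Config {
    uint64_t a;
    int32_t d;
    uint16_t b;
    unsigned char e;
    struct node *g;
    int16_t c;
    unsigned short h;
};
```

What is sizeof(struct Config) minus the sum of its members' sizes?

@0: a [8B, align 8] → 8
@8: d [4B, align 4] → 12
@12: b [2B, align 2] → 14
@14: e [1B, align 1] → 15
+1 pad (align 4)
@16: g [4B, align 4] → 20
@20: c [2B, align 2] → 22
@22: h [2B, align 2] → 24
size 24, align 8
data bytes 23, size 24 → padding 1

1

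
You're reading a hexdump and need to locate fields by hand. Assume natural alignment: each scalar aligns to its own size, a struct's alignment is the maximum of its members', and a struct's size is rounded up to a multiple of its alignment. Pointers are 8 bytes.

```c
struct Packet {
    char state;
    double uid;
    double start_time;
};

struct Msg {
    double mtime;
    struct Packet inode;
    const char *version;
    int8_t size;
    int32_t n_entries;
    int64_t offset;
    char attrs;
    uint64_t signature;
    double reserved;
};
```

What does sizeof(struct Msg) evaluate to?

80 bytes

Packet: @0: state [1B, align 1] → 1; +7 pad (align 8); @8: uid [8B, align 8] → 16; @16: start_time [8B, align 8] → 24; size 24, align 8
@0: mtime [8B, align 8] → 8
@8: inode [24B, align 8] → 32
@32: version [8B, align 8] → 40
@40: size [1B, align 1] → 41
+3 pad (align 4)
@44: n_entries [4B, align 4] → 48
@48: offset [8B, align 8] → 56
@56: attrs [1B, align 1] → 57
+7 pad (align 8)
@64: signature [8B, align 8] → 72
@72: reserved [8B, align 8] → 80
size 80, align 8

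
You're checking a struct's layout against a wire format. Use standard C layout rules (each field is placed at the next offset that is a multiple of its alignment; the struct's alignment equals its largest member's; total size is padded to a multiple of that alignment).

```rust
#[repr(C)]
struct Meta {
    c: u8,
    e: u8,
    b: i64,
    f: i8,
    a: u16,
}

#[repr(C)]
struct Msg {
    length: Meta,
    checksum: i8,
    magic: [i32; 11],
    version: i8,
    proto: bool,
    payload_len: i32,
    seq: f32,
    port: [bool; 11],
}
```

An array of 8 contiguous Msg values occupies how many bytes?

768

Meta: @0: c [1B, align 1] → 1; @1: e [1B, align 1] → 2; +6 pad (align 8); @8: b [8B, align 8] → 16; @16: f [1B, align 1] → 17; +1 pad (align 2); @18: a [2B, align 2] → 20; +4 tail pad (align 8); size 24, align 8
@0: length [24B, align 8] → 24
@24: checksum [1B, align 1] → 25
+3 pad (align 4)
@28: magic [44B, align 4] → 72
@72: version [1B, align 1] → 73
@73: proto [1B, align 1] → 74
+2 pad (align 4)
@76: payload_len [4B, align 4] → 80
@80: seq [4B, align 4] → 84
@84: port [11B, align 1] → 95
+1 tail pad (align 8)
size 96, align 8
array of 8: 8 × 96 = 768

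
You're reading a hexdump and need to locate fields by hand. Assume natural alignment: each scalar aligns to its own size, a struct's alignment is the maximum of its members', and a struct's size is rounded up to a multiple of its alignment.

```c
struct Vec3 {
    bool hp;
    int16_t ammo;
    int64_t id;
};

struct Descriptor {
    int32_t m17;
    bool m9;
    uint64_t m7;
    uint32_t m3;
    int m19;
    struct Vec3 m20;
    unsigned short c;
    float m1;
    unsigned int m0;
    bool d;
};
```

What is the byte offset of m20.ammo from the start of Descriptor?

26

Vec3: 0..1  hp  (1B, 1-aligned); 1..2  -- padding (1B); 2..4  ammo  (2B, 2-aligned); 4..8  -- padding (4B); 8..16  id  (8B, 8-aligned); sizeof = 16, alignof = 8
0..4  m17  (4B, 4-aligned)
4..5  m9  (1B, 1-aligned)
5..8  -- padding (3B)
8..16  m7  (8B, 8-aligned)
16..20  m3  (4B, 4-aligned)
20..24  m19  (4B, 4-aligned)
24..40  m20  (16B, 8-aligned)
within Vec3: ammo at 2
24 + 2 = 26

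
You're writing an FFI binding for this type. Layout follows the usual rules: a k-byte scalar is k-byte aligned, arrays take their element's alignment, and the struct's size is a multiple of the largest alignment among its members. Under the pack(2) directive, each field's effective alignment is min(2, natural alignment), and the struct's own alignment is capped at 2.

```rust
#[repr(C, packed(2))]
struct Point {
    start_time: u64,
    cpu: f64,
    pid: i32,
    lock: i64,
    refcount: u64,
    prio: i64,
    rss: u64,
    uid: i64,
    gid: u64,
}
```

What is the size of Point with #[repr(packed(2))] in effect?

0..8  start_time  (8B, 2-aligned)
8..16  cpu  (8B, 2-aligned)
16..20  pid  (4B, 2-aligned)
20..28  lock  (8B, 2-aligned)
28..36  refcount  (8B, 2-aligned)
36..44  prio  (8B, 2-aligned)
44..52  rss  (8B, 2-aligned)
52..60  uid  (8B, 2-aligned)
60..68  gid  (8B, 2-aligned)
sizeof = 68, alignof = 2

68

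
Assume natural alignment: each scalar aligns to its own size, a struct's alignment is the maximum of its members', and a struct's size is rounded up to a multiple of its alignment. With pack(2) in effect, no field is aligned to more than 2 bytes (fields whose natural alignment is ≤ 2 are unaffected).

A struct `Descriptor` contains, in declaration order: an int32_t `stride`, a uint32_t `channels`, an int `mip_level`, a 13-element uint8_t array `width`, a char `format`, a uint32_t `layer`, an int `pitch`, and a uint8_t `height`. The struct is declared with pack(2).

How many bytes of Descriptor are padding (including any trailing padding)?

0..4  stride  (4B, 2-aligned)
4..8  channels  (4B, 2-aligned)
8..12  mip_level  (4B, 2-aligned)
12..25  width  (13B, 1-aligned)
25..26  format  (1B, 1-aligned)
26..30  layer  (4B, 2-aligned)
30..34  pitch  (4B, 2-aligned)
34..35  height  (1B, 1-aligned)
35..36  -- tail padding (1B)
sizeof = 36, alignof = 2
data bytes 35, size 36 → padding 1

1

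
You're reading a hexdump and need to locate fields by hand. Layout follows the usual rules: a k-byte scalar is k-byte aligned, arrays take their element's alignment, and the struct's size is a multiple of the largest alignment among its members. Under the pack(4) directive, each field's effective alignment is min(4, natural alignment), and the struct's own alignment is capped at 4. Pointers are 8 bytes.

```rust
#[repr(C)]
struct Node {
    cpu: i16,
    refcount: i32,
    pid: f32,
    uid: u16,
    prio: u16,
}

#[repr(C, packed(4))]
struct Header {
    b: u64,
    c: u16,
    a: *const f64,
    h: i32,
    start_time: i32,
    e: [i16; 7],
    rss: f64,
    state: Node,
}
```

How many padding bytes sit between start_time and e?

0

Node: @0: cpu [2B, align 2] → 2; +2 pad (align 4); @4: refcount [4B, align 4] → 8; @8: pid [4B, align 4] → 12; @12: uid [2B, align 2] → 14; @14: prio [2B, align 2] → 16; size 16, align 4
@0: b [8B, align 4] → 8
@8: c [2B, align 2] → 10
+2 pad (align 4)
@12: a [8B, align 4] → 20
@20: h [4B, align 4] → 24
@24: start_time [4B, align 4] → 28
@28: e [14B, align 2] → 42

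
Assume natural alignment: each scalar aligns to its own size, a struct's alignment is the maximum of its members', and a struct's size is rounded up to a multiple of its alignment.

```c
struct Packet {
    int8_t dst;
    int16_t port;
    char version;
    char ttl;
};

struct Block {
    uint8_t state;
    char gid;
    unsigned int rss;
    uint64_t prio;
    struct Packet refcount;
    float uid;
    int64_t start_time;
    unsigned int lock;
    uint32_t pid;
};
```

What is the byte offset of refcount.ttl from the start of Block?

21

Packet: 0..1  dst  (1B, 1-aligned); 1..2  -- padding (1B); 2..4  port  (2B, 2-aligned); 4..5  version  (1B, 1-aligned); 5..6  ttl  (1B, 1-aligned); sizeof = 6, alignof = 2
0..1  state  (1B, 1-aligned)
1..2  gid  (1B, 1-aligned)
2..4  -- padding (2B)
4..8  rss  (4B, 4-aligned)
8..16  prio  (8B, 8-aligned)
16..22  refcount  (6B, 2-aligned)
within Packet: ttl at 5
16 + 5 = 21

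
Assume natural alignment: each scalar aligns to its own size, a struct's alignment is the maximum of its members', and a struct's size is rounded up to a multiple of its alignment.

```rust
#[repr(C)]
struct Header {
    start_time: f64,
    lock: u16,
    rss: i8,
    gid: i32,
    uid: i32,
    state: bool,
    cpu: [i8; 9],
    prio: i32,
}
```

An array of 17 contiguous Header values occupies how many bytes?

680

start_time at 0 (size 8, align 8) → ends 8
lock at 8 (size 2, align 2) → ends 10
rss at 10 (size 1, align 1) → ends 11
pad 1 to align 4 for gid
gid at 12 (size 4, align 4) → ends 16
uid at 16 (size 4, align 4) → ends 20
state at 20 (size 1, align 1) → ends 21
cpu at 21 (size 9, align 1) → ends 30
pad 2 to align 4 for prio
prio at 32 (size 4, align 4) → ends 36
tail pad 4 to reach multiple of 8
total 40 bytes, alignment 8
array of 17: 17 × 40 = 680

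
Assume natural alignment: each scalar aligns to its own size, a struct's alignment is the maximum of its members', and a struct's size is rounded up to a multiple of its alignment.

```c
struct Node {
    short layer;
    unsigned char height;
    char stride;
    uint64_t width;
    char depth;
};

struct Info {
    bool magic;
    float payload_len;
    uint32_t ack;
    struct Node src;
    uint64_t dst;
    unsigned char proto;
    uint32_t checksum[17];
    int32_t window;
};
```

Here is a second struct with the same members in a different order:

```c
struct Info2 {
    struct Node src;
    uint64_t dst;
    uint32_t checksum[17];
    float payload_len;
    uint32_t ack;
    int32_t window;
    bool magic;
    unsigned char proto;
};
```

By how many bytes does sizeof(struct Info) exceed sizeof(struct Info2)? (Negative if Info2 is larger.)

8

Node: @0: layer [2B, align 2] → 2; @2: height [1B, align 1] → 3; @3: stride [1B, align 1] → 4; +4 pad (align 8); @8: width [8B, align 8] → 16; @16: depth [1B, align 1] → 17; +7 tail pad (align 8); size 24, align 8
@0: magic [1B, align 1] → 1
+3 pad (align 4)
@4: payload_len [4B, align 4] → 8
@8: ack [4B, align 4] → 12
+4 pad (align 8)
@16: src [24B, align 8] → 40
@40: dst [8B, align 8] → 48
@48: proto [1B, align 1] → 49
+3 pad (align 4)
@52: checksum [68B, align 4] → 120
@120: window [4B, align 4] → 124
+4 tail pad (align 8)
size 128, align 8
— Info2 —
@0: src [24B, align 8] → 24
@24: dst [8B, align 8] → 32
@32: checksum [68B, align 4] → 100
@100: payload_len [4B, align 4] → 104
@104: ack [4B, align 4] → 108
@108: window [4B, align 4] → 112
@112: magic [1B, align 1] → 113
@113: proto [1B, align 1] → 114
+6 tail pad (align 8)
size 120, align 8
128 − 120 = 8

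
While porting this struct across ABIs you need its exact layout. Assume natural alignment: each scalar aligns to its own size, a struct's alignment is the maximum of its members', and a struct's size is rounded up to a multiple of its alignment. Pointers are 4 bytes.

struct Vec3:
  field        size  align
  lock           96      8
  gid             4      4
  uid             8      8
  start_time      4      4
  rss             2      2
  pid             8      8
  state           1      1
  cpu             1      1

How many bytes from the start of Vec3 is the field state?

128

0..96  lock  (96B, 8-aligned)
96..100  gid  (4B, 4-aligned)
100..104  -- padding (4B)
104..112  uid  (8B, 8-aligned)
112..116  start_time  (4B, 4-aligned)
116..118  rss  (2B, 2-aligned)
118..120  -- padding (2B)
120..128  pid  (8B, 8-aligned)
128..129  state  (1B, 1-aligned)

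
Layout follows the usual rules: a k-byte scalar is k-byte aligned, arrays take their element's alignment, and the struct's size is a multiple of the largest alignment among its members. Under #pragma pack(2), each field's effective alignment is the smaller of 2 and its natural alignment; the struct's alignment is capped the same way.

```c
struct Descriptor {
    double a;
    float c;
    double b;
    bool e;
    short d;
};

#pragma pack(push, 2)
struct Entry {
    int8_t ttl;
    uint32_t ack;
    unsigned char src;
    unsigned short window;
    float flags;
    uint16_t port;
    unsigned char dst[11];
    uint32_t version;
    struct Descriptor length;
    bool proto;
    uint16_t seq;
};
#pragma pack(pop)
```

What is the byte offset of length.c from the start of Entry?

Descriptor: 0..8  a  (8B, 8-aligned); 8..12  c  (4B, 4-aligned); 12..16  -- padding (4B); 16..24  b  (8B, 8-aligned); 24..25  e  (1B, 1-aligned); 25..26  -- padding (1B); 26..28  d  (2B, 2-aligned); 28..32  -- tail padding (4B); sizeof = 32, alignof = 8
0..1  ttl  (1B, 1-aligned)
1..2  -- padding (1B)
2..6  ack  (4B, 2-aligned)
6..7  src  (1B, 1-aligned)
7..8  -- padding (1B)
8..10  window  (2B, 2-aligned)
10..14  flags  (4B, 2-aligned)
14..16  port  (2B, 2-aligned)
16..27  dst  (11B, 1-aligned)
27..28  -- padding (1B)
28..32  version  (4B, 2-aligned)
32..64  length  (32B, 2-aligned)
within Descriptor: c at 8
32 + 8 = 40

40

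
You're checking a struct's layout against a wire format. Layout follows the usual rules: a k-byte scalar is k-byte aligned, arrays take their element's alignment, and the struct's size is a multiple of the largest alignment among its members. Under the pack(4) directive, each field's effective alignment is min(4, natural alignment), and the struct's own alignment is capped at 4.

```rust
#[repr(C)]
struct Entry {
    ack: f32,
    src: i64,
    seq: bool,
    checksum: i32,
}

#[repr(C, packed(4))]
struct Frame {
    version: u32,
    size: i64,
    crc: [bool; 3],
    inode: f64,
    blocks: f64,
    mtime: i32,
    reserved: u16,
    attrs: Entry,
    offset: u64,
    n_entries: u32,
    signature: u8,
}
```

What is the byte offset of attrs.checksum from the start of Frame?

60

Entry: ack at 0 (size 4, align 4) → ends 4; pad 4 to align 8 for src; src at 8 (size 8, align 8) → ends 16; seq at 16 (size 1, align 1) → ends 17; pad 3 to align 4 for checksum; checksum at 20 (size 4, align 4) → ends 24; total 24 bytes, alignment 8
version at 0 (size 4, align 4) → ends 4
size at 4 (size 8, align 4) → ends 12
crc at 12 (size 3, align 1) → ends 15
pad 1 to align 4 for inode
inode at 16 (size 8, align 4) → ends 24
blocks at 24 (size 8, align 4) → ends 32
mtime at 32 (size 4, align 4) → ends 36
reserved at 36 (size 2, align 2) → ends 38
pad 2 to align 4 for attrs
attrs at 40 (size 24, align 4) → ends 64
within Entry: checksum at 20
40 + 20 = 60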